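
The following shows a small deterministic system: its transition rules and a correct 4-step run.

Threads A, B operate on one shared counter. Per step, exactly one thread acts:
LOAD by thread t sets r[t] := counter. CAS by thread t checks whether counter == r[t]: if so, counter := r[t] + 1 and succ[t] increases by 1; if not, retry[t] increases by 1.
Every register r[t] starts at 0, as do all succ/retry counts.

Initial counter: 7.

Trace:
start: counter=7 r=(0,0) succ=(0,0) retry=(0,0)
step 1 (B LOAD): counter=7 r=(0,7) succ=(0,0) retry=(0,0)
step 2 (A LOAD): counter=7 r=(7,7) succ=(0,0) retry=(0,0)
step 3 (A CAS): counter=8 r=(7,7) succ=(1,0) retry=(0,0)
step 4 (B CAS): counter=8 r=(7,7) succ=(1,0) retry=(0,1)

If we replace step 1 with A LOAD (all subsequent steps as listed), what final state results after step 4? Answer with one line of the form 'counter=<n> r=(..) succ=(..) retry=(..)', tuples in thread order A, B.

counter=8 r=(7,0) succ=(1,0) retry=(0,1)

(re-executing from step 1 with the substitution; state before step 1: counter=7 r=(0,0) succ=(0,0) retry=(0,0))
step 1 (A LOAD): counter=7 r=(7,0) succ=(0,0) retry=(0,0)
step 2 (A LOAD): counter=7 r=(7,0) succ=(0,0) retry=(0,0)
step 3 (A CAS): counter=8 r=(7,0) succ=(1,0) retry=(0,0)
step 4 (B CAS): counter=8 r=(7,0) succ=(1,0) retry=(0,1)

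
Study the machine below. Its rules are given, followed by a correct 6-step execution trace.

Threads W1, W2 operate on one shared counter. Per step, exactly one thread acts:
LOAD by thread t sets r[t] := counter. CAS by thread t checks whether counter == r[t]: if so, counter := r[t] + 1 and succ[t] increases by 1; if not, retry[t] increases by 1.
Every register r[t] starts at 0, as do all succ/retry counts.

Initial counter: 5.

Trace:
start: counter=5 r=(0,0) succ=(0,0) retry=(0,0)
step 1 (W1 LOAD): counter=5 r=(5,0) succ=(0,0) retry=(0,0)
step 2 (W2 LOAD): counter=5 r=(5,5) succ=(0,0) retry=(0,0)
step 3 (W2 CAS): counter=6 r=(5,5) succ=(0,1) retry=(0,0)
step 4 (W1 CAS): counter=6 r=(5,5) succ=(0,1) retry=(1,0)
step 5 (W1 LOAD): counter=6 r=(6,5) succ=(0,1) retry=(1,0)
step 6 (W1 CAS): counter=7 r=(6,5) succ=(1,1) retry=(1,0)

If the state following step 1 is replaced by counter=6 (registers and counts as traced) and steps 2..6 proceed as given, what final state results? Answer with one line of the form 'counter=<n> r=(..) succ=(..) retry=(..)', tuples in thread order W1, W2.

state after step 1 := counter=6 r=(5,0) succ=(0,0) retry=(0,0)
step 2 (W2 LOAD): counter=6 r=(5,6) succ=(0,0) retry=(0,0)
step 3 (W2 CAS): counter=7 r=(5,6) succ=(0,1) retry=(0,0)
step 4 (W1 CAS): counter=7 r=(5,6) succ=(0,1) retry=(1,0)
step 5 (W1 LOAD): counter=7 r=(7,6) succ=(0,1) retry=(1,0)
step 6 (W1 CAS): counter=8 r=(7,6) succ=(1,1) retry=(1,0)

counter=8 r=(7,6) succ=(1,1) retry=(1,0)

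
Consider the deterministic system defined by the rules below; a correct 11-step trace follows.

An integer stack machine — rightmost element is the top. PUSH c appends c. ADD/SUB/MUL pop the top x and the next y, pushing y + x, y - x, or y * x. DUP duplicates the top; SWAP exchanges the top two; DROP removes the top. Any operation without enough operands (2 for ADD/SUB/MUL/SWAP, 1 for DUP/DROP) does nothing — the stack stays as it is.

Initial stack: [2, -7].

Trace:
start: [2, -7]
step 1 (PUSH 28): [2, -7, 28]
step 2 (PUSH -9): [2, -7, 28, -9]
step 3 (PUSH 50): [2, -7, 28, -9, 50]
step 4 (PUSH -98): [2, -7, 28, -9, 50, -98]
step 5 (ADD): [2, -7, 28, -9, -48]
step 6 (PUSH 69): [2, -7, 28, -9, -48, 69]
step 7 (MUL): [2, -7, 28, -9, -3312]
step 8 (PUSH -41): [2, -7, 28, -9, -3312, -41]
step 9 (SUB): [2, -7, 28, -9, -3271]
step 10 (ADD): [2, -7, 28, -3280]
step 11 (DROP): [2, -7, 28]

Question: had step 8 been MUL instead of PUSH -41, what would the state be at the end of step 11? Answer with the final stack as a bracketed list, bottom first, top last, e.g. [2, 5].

(re-executing from step 8 with the substitution; state before step 8: [2, -7, 28, -9, -3312])
step 8 (MUL): [2, -7, 28, 29808]
step 9 (SUB): [2, -7, -29780]
step 10 (ADD): [2, -29787]
step 11 (DROP): [2]

[2]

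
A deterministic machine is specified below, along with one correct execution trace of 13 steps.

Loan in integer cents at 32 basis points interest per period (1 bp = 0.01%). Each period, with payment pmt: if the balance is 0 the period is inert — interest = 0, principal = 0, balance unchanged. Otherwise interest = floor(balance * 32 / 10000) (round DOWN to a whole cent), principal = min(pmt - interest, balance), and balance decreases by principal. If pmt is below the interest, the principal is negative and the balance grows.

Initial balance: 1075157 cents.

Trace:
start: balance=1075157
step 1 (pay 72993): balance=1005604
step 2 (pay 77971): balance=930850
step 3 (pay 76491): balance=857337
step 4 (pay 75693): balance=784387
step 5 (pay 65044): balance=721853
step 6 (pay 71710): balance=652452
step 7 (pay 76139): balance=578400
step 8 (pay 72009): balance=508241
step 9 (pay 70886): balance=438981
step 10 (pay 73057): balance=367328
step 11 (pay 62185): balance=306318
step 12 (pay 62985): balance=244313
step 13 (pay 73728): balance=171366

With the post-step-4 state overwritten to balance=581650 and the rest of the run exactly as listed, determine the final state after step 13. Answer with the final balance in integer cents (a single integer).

state after step 4 := balance=581650
step 5 (pay 65044): balance=518467
step 6 (pay 71710): balance=448416
step 7 (pay 76139): balance=373711
step 8 (pay 72009): balance=302897
step 9 (pay 70886): balance=232980
step 10 (pay 73057): balance=160668
step 11 (pay 62185): balance=98997
step 12 (pay 62985): balance=36328
step 13 (pay 73728): balance=0

0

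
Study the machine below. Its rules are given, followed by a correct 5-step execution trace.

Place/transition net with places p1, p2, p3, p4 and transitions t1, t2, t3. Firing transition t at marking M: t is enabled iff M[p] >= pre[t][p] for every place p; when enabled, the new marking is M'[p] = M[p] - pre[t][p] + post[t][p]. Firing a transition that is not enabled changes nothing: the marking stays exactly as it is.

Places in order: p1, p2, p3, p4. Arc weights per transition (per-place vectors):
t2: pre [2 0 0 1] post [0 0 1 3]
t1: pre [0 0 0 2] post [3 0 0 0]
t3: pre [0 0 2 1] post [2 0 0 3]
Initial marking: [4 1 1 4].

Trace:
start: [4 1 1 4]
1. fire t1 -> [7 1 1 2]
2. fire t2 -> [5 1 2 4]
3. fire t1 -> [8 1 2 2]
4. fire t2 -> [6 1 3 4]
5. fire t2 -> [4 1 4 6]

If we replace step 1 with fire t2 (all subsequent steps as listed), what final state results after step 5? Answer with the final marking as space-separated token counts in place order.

(re-executing from step 1 with the substitution; state before step 1: [4 1 1 4])
1. fire t2 -> [2 1 2 6]
2. fire t2 -> [0 1 3 8]
3. fire t1 -> [3 1 3 6]
4. fire t2 -> [1 1 4 8]
5. fire t2 -> [1 1 4 8]

1 1 4 8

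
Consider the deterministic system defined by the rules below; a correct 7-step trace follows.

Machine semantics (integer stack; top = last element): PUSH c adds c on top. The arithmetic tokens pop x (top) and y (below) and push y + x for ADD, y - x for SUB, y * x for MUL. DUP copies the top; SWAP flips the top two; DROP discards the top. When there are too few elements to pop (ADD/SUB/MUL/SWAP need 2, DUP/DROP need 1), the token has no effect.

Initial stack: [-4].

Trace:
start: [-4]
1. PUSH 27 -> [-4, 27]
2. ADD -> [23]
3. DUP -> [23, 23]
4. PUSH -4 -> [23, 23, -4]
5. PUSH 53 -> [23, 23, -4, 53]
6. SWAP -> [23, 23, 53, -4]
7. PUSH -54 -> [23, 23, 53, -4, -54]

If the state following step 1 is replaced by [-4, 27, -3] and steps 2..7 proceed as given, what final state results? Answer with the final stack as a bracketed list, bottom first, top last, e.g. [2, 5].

[-4, 24, 24, 53, -4, -54]

state after step 1 := [-4, 27, -3]
2. ADD -> [-4, 24]
3. DUP -> [-4, 24, 24]
4. PUSH -4 -> [-4, 24, 24, -4]
5. PUSH 53 -> [-4, 24, 24, -4, 53]
6. SWAP -> [-4, 24, 24, 53, -4]
7. PUSH -54 -> [-4, 24, 24, 53, -4, -54]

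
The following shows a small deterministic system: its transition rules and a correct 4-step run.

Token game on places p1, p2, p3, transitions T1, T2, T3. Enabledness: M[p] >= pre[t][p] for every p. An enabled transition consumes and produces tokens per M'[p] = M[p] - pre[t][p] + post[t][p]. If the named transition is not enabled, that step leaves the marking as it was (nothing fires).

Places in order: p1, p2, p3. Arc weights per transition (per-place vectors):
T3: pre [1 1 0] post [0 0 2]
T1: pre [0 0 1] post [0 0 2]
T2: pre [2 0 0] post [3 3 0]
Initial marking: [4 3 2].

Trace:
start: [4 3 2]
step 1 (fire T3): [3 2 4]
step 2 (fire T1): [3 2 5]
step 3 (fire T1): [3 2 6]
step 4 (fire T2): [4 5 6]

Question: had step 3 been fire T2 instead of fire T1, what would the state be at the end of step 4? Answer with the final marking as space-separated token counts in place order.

5 8 5

(re-executing from step 3 with the substitution; state before step 3: [3 2 5])
step 3 (fire T2): [4 5 5]
step 4 (fire T2): [5 8 5]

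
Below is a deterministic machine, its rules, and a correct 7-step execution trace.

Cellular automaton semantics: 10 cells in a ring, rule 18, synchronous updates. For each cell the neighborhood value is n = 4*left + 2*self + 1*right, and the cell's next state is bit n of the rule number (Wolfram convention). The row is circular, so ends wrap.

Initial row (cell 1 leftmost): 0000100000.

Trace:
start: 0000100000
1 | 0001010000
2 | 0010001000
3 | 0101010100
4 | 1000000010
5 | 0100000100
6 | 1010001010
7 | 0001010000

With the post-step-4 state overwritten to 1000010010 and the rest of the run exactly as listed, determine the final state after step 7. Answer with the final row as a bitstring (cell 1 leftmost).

0000100100

state after step 4 := 1000010010
5 | 0100101100
6 | 1011000010
7 | 0000100100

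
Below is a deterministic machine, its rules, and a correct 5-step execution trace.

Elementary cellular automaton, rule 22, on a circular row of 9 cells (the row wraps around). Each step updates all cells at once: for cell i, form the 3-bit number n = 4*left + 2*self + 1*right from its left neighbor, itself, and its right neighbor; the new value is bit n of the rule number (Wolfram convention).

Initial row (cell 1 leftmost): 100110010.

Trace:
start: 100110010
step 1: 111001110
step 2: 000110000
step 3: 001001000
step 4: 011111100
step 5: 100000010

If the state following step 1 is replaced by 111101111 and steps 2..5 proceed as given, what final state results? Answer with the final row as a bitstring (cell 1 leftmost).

000000000

state after step 1 := 111101111
step 2: 000000000
step 3: 000000000
step 4: 000000000
step 5: 000000000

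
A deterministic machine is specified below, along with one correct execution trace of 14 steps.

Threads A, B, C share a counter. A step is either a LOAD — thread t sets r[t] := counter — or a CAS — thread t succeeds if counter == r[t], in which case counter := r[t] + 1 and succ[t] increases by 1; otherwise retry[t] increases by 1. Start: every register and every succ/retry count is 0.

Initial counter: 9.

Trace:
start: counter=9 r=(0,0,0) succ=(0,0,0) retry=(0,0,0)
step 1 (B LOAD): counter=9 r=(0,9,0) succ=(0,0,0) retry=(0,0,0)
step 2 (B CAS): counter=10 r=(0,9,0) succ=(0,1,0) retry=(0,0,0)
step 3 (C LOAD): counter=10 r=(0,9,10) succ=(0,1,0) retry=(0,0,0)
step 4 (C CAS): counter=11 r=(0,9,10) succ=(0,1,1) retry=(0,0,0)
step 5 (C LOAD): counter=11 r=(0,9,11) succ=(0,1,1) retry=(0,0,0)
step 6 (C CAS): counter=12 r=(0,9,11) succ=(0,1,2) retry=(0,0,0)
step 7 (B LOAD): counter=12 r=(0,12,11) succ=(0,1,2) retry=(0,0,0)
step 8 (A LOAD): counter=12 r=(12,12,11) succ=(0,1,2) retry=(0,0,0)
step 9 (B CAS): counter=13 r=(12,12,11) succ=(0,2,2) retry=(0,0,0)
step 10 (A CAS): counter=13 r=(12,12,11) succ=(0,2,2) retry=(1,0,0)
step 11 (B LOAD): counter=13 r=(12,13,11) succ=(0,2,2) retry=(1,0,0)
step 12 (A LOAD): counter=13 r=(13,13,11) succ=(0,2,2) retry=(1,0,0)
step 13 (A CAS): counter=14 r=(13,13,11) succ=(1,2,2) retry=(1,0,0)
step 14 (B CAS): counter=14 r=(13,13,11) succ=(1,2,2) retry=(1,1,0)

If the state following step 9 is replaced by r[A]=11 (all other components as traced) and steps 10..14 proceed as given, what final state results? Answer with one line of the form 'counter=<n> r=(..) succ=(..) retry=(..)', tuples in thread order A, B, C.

state after step 9 := counter=13 r=(11,12,11) succ=(0,2,2) retry=(0,0,0)
step 10 (A CAS): counter=13 r=(11,12,11) succ=(0,2,2) retry=(1,0,0)
step 11 (B LOAD): counter=13 r=(11,13,11) succ=(0,2,2) retry=(1,0,0)
step 12 (A LOAD): counter=13 r=(13,13,11) succ=(0,2,2) retry=(1,0,0)
step 13 (A CAS): counter=14 r=(13,13,11) succ=(1,2,2) retry=(1,0,0)
step 14 (B CAS): counter=14 r=(13,13,11) succ=(1,2,2) retry=(1,1,0)

counter=14 r=(13,13,11) succ=(1,2,2) retry=(1,1,0)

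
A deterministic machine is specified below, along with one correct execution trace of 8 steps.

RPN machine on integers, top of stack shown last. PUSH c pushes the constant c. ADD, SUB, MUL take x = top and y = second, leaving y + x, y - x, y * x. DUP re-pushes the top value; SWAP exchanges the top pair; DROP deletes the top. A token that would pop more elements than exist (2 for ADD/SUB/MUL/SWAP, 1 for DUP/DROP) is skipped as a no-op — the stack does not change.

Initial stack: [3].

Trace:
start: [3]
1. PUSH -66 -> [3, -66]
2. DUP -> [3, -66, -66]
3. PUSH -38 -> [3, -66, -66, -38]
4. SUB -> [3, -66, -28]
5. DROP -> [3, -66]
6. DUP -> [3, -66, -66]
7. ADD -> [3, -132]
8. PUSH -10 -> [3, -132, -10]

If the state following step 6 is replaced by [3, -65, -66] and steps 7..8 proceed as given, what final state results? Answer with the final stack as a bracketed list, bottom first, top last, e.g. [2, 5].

state after step 6 := [3, -65, -66]
7. ADD -> [3, -131]
8. PUSH -10 -> [3, -131, -10]

[3, -131, -10]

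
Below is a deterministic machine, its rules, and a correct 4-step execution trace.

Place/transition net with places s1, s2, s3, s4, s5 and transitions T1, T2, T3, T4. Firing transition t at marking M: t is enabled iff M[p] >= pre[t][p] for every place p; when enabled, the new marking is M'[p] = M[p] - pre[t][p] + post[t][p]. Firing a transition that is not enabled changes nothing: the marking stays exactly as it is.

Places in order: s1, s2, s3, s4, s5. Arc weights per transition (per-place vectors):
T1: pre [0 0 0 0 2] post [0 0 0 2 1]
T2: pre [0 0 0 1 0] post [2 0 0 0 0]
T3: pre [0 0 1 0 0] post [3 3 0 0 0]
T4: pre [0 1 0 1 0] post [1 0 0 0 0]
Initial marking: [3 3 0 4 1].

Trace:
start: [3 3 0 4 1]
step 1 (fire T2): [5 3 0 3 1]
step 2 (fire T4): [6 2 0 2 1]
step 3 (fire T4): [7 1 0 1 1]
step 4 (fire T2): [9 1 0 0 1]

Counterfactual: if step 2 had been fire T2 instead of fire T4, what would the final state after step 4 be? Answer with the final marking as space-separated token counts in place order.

10 2 0 0 1

(re-executing from step 2 with the substitution; state before step 2: [5 3 0 3 1])
step 2 (fire T2): [7 3 0 2 1]
step 3 (fire T4): [8 2 0 1 1]
step 4 (fire T2): [10 2 0 0 1]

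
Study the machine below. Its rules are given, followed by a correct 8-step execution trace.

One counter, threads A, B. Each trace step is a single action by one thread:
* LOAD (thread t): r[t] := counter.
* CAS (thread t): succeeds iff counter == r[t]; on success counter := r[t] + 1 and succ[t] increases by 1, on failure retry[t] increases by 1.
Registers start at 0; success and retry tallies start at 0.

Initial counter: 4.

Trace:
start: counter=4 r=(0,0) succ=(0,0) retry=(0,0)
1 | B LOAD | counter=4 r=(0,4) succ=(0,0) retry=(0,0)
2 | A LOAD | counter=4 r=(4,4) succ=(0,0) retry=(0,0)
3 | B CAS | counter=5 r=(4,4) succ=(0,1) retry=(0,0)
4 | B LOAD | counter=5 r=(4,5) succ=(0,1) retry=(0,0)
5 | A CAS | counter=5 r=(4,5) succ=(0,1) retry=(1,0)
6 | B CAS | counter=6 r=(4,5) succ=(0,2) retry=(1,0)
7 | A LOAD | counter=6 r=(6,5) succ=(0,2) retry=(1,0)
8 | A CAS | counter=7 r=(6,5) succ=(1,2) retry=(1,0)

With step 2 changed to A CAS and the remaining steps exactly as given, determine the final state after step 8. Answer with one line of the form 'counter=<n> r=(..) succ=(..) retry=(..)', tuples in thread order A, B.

counter=7 r=(6,5) succ=(1,2) retry=(2,0)

(re-executing from step 2 with the substitution; state before step 2: counter=4 r=(0,4) succ=(0,0) retry=(0,0))
2 | A CAS | counter=4 r=(0,4) succ=(0,0) retry=(1,0)
3 | B CAS | counter=5 r=(0,4) succ=(0,1) retry=(1,0)
4 | B LOAD | counter=5 r=(0,5) succ=(0,1) retry=(1,0)
5 | A CAS | counter=5 r=(0,5) succ=(0,1) retry=(2,0)
6 | B CAS | counter=6 r=(0,5) succ=(0,2) retry=(2,0)
7 | A LOAD | counter=6 r=(6,5) succ=(0,2) retry=(2,0)
8 | A CAS | counter=7 r=(6,5) succ=(1,2) retry=(2,0)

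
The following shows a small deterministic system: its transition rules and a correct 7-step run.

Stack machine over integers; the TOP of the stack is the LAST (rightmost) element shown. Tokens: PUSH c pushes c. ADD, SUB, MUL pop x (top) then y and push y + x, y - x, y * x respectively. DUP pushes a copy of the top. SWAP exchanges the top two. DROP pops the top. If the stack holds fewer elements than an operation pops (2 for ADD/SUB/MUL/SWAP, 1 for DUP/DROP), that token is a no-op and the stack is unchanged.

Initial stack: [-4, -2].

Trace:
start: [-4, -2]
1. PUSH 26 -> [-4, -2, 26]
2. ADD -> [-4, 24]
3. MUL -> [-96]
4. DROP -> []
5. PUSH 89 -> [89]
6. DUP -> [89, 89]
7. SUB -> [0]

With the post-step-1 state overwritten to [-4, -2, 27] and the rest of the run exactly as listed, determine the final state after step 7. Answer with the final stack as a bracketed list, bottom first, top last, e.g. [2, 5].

state after step 1 := [-4, -2, 27]
2. ADD -> [-4, 25]
3. MUL -> [-100]
4. DROP -> []
5. PUSH 89 -> [89]
6. DUP -> [89, 89]
7. SUB -> [0]

[0]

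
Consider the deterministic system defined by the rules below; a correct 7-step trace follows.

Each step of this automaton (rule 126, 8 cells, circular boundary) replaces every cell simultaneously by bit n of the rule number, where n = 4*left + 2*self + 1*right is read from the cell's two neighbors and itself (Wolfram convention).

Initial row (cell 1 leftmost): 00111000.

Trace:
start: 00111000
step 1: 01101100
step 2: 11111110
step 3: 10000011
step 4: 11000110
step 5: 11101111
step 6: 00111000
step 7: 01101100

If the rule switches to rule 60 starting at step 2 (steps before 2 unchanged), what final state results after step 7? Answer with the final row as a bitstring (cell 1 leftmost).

(re-executing steps 2..7 under rule 60; state before step 2: 01101100)
step 2: 01011010
step 3: 01110111
step 4: 11001100
step 5: 10101010
step 6: 11111111
step 7: 00000000

00000000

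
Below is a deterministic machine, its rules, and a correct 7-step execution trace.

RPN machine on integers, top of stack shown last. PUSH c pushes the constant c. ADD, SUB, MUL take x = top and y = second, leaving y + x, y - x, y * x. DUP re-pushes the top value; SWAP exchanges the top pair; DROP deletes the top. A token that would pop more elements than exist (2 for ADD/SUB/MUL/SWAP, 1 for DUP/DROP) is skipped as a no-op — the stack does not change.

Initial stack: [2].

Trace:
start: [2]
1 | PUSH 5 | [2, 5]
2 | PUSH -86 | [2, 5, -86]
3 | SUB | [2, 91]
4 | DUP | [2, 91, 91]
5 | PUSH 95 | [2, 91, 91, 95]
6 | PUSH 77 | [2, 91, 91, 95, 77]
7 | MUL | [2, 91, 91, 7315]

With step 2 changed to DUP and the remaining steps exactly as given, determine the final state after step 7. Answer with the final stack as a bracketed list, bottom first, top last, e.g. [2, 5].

(re-executing from step 2 with the substitution; state before step 2: [2, 5])
2 | DUP | [2, 5, 5]
3 | SUB | [2, 0]
4 | DUP | [2, 0, 0]
5 | PUSH 95 | [2, 0, 0, 95]
6 | PUSH 77 | [2, 0, 0, 95, 77]
7 | MUL | [2, 0, 0, 7315]

[2, 0, 0, 7315]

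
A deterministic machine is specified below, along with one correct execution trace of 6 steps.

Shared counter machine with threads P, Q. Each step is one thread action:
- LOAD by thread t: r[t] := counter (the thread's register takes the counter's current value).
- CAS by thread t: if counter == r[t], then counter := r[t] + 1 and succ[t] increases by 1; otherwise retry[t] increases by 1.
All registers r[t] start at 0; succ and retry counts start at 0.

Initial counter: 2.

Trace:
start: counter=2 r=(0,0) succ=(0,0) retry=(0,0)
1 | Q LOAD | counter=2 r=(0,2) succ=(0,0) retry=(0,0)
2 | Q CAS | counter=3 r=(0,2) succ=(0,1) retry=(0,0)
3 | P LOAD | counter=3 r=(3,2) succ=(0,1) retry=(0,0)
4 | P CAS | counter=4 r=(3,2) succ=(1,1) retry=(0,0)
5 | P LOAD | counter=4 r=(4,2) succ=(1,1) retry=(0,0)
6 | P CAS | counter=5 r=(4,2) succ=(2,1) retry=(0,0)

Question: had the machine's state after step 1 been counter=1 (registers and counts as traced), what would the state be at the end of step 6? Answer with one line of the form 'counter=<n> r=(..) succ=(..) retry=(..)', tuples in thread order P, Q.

counter=3 r=(2,2) succ=(2,0) retry=(0,1)

state after step 1 := counter=1 r=(0,2) succ=(0,0) retry=(0,0)
2 | Q CAS | counter=1 r=(0,2) succ=(0,0) retry=(0,1)
3 | P LOAD | counter=1 r=(1,2) succ=(0,0) retry=(0,1)
4 | P CAS | counter=2 r=(1,2) succ=(1,0) retry=(0,1)
5 | P LOAD | counter=2 r=(2,2) succ=(1,0) retry=(0,1)
6 | P CAS | counter=3 r=(2,2) succ=(2,0) retry=(0,1)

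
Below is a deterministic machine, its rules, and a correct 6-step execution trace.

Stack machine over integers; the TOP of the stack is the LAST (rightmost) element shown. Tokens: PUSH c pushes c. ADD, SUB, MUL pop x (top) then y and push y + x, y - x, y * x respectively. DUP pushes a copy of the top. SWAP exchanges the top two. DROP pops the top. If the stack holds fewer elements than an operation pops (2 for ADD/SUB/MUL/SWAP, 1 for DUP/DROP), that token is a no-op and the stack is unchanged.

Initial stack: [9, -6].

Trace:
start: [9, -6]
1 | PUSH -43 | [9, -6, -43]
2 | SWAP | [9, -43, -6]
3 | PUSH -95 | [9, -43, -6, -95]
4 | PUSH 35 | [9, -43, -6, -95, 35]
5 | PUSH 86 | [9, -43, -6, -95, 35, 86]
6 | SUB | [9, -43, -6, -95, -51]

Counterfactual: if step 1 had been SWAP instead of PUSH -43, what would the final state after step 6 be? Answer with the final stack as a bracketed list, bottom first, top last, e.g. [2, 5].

(re-executing from step 1 with the substitution; state before step 1: [9, -6])
1 | SWAP | [-6, 9]
2 | SWAP | [9, -6]
3 | PUSH -95 | [9, -6, -95]
4 | PUSH 35 | [9, -6, -95, 35]
5 | PUSH 86 | [9, -6, -95, 35, 86]
6 | SUB | [9, -6, -95, -51]

[9, -6, -95, -51]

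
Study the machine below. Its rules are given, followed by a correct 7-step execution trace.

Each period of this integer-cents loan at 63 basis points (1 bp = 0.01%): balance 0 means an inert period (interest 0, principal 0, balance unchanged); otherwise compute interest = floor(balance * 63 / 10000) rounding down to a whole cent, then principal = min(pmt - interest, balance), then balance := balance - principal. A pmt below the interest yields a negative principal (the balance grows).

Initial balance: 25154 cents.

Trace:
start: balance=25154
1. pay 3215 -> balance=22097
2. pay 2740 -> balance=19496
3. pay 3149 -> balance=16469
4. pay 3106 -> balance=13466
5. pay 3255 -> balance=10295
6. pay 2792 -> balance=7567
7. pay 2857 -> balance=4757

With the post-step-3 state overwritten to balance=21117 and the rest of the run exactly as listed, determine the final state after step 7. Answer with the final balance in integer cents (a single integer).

9525

state after step 3 := balance=21117
4. pay 3106 -> balance=18144
5. pay 3255 -> balance=15003
6. pay 2792 -> balance=12305
7. pay 2857 -> balance=9525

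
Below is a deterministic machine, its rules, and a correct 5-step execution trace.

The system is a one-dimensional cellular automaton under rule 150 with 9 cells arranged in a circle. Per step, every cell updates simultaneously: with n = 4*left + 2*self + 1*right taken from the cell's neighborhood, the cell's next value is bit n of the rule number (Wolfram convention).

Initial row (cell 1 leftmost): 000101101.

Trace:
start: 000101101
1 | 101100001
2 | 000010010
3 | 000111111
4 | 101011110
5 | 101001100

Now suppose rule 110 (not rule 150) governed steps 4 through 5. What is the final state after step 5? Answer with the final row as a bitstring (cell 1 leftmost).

(re-executing steps 4..5 under rule 110; state before step 4: 000111111)
4 | 001100001
5 | 011100011

011100011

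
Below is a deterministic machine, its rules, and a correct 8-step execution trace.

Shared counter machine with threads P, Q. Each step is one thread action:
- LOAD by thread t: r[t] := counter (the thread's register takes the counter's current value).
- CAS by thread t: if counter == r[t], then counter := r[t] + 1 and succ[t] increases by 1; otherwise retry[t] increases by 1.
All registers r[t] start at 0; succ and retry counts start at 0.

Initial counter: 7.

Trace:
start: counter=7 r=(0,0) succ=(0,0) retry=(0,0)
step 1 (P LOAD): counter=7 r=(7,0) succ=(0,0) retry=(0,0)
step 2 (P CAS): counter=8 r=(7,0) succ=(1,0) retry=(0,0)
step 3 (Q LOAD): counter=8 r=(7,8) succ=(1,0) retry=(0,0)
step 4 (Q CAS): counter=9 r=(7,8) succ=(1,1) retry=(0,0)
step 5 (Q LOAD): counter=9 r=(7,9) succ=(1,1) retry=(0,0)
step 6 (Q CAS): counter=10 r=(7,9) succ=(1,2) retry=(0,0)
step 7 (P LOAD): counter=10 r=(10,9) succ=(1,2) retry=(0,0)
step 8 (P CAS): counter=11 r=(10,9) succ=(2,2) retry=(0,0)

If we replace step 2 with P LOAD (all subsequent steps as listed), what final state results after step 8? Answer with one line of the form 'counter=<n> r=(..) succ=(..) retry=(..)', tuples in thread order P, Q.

counter=10 r=(9,8) succ=(1,2) retry=(0,0)

(re-executing from step 2 with the substitution; state before step 2: counter=7 r=(7,0) succ=(0,0) retry=(0,0))
step 2 (P LOAD): counter=7 r=(7,0) succ=(0,0) retry=(0,0)
step 3 (Q LOAD): counter=7 r=(7,7) succ=(0,0) retry=(0,0)
step 4 (Q CAS): counter=8 r=(7,7) succ=(0,1) retry=(0,0)
step 5 (Q LOAD): counter=8 r=(7,8) succ=(0,1) retry=(0,0)
step 6 (Q CAS): counter=9 r=(7,8) succ=(0,2) retry=(0,0)
step 7 (P LOAD): counter=9 r=(9,8) succ=(0,2) retry=(0,0)
step 8 (P CAS): counter=10 r=(9,8) succ=(1,2) retry=(0,0)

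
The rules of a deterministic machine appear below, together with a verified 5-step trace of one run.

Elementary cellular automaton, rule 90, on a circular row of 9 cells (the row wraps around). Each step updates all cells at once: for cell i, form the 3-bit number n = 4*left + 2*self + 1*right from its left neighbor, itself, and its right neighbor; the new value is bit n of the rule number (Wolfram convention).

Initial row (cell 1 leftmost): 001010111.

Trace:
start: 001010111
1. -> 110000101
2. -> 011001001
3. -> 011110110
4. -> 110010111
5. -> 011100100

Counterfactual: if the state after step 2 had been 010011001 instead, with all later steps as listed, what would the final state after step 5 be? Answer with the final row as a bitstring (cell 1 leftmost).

state after step 2 := 010011001
3. -> 001111110
4. -> 011000011
5. -> 011100111

011100111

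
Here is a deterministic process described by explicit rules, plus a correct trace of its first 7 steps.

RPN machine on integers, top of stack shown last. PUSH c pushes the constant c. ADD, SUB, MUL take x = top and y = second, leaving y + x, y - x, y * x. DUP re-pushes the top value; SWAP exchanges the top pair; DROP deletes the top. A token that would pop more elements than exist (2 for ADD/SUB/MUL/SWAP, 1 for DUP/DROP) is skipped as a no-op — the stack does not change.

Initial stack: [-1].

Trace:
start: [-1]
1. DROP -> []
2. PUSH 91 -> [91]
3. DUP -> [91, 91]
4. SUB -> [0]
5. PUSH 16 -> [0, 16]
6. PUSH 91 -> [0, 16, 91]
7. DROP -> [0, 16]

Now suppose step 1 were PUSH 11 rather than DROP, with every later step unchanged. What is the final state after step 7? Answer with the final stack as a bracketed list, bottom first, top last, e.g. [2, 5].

(re-executing from step 1 with the substitution; state before step 1: [-1])
1. PUSH 11 -> [-1, 11]
2. PUSH 91 -> [-1, 11, 91]
3. DUP -> [-1, 11, 91, 91]
4. SUB -> [-1, 11, 0]
5. PUSH 16 -> [-1, 11, 0, 16]
6. PUSH 91 -> [-1, 11, 0, 16, 91]
7. DROP -> [-1, 11, 0, 16]

[-1, 11, 0, 16]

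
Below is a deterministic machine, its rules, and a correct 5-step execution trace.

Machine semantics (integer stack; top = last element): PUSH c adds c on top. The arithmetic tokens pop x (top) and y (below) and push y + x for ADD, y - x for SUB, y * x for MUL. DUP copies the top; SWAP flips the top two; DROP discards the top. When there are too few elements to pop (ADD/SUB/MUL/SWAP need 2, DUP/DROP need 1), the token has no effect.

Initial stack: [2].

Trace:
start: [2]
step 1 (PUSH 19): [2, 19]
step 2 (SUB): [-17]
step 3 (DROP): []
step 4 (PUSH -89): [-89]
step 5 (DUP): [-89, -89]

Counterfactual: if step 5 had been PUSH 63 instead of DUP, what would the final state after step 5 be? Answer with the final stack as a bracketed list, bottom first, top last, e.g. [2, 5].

[-89, 63]

(re-executing from step 5 with the substitution; state before step 5: [-89])
step 5 (PUSH 63): [-89, 63]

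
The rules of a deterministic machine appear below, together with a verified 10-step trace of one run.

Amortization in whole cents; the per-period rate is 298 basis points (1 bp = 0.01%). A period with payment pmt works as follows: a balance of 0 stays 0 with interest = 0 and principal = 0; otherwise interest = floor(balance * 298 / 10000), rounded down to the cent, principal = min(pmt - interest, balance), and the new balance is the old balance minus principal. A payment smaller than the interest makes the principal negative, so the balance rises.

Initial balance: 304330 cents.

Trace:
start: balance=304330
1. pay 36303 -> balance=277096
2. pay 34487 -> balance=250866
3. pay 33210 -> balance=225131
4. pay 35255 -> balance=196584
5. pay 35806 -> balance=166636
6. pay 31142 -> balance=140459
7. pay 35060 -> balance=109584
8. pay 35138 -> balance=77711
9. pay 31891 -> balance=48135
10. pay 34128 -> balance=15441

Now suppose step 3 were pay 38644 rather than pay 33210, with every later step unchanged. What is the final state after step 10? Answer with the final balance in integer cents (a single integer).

(re-executing from step 3 with the substitution; state before step 3: balance=250866)
3. pay 38644 -> balance=219697
4. pay 35255 -> balance=190988
5. pay 35806 -> balance=160873
6. pay 31142 -> balance=134525
7. pay 35060 -> balance=103473
8. pay 35138 -> balance=71418
9. pay 31891 -> balance=41655
10. pay 34128 -> balance=8768

8768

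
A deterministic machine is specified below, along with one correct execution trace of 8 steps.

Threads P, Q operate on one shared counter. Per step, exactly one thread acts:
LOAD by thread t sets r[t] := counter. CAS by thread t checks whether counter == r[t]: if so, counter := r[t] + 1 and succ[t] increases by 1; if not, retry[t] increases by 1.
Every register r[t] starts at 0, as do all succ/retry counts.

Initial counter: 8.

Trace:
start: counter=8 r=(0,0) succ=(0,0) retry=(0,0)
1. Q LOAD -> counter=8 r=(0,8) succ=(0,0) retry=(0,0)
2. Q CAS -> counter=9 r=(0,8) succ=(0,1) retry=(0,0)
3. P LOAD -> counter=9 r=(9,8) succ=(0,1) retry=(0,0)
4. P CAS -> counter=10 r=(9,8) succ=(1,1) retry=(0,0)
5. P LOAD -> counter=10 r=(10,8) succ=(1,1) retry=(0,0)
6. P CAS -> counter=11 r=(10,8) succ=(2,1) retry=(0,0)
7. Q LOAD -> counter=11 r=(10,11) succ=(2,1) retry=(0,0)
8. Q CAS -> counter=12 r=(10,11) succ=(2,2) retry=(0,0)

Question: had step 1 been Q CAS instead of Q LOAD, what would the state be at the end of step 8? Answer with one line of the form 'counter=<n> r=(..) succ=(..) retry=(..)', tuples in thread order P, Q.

counter=11 r=(9,10) succ=(2,1) retry=(0,2)

(re-executing from step 1 with the substitution; state before step 1: counter=8 r=(0,0) succ=(0,0) retry=(0,0))
1. Q CAS -> counter=8 r=(0,0) succ=(0,0) retry=(0,1)
2. Q CAS -> counter=8 r=(0,0) succ=(0,0) retry=(0,2)
3. P LOAD -> counter=8 r=(8,0) succ=(0,0) retry=(0,2)
4. P CAS -> counter=9 r=(8,0) succ=(1,0) retry=(0,2)
5. P LOAD -> counter=9 r=(9,0) succ=(1,0) retry=(0,2)
6. P CAS -> counter=10 r=(9,0) succ=(2,0) retry=(0,2)
7. Q LOAD -> counter=10 r=(9,10) succ=(2,0) retry=(0,2)
8. Q CAS -> counter=11 r=(9,10) succ=(2,1) retry=(0,2)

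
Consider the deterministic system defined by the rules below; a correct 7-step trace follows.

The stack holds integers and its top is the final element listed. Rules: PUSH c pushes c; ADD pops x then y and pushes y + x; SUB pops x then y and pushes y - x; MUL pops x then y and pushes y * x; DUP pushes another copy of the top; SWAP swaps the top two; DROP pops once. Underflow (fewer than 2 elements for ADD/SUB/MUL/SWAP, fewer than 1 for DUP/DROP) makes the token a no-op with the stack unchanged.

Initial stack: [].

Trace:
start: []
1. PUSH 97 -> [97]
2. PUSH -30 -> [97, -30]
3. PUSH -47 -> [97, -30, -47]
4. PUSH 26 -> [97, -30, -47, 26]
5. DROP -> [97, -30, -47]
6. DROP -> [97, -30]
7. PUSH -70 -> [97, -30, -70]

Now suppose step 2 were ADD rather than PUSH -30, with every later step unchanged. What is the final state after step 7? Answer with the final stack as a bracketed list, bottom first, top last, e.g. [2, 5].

(re-executing from step 2 with the substitution; state before step 2: [97])
2. ADD -> [97]
3. PUSH -47 -> [97, -47]
4. PUSH 26 -> [97, -47, 26]
5. DROP -> [97, -47]
6. DROP -> [97]
7. PUSH -70 -> [97, -70]

[97, -70]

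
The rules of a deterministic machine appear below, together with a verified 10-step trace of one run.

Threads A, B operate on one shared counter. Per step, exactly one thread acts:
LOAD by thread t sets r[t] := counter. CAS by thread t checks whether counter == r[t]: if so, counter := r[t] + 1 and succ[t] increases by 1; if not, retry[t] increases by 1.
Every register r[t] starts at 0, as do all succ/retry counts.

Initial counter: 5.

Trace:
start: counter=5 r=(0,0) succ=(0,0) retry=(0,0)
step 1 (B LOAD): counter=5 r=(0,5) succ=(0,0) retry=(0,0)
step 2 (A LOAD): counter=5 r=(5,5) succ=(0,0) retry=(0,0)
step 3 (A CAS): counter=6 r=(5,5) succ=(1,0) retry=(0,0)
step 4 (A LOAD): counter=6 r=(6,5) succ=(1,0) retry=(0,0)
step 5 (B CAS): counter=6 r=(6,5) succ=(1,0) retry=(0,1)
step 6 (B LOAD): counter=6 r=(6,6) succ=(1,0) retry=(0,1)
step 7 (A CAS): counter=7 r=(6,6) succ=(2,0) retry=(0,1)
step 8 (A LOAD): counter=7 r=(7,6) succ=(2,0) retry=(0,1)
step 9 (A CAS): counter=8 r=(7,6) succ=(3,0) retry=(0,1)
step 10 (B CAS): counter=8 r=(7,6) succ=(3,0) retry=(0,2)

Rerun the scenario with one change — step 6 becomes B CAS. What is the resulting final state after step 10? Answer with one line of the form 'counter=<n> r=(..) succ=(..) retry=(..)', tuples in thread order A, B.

(re-executing from step 6 with the substitution; state before step 6: counter=6 r=(6,5) succ=(1,0) retry=(0,1))
step 6 (B CAS): counter=6 r=(6,5) succ=(1,0) retry=(0,2)
step 7 (A CAS): counter=7 r=(6,5) succ=(2,0) retry=(0,2)
step 8 (A LOAD): counter=7 r=(7,5) succ=(2,0) retry=(0,2)
step 9 (A CAS): counter=8 r=(7,5) succ=(3,0) retry=(0,2)
step 10 (B CAS): counter=8 r=(7,5) succ=(3,0) retry=(0,3)

counter=8 r=(7,5) succ=(3,0) retry=(0,3)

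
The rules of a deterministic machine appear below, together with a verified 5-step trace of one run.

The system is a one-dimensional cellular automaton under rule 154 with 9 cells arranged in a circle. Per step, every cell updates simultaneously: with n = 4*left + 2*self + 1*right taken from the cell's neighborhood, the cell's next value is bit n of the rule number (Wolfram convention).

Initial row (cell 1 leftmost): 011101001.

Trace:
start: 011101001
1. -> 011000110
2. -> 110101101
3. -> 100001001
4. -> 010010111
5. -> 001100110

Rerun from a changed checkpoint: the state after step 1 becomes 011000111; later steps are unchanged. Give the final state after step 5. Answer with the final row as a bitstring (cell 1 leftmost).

001110110

state after step 1 := 011000111
2. -> 010101110
3. -> 100001101
4. -> 010011001
5. -> 001110110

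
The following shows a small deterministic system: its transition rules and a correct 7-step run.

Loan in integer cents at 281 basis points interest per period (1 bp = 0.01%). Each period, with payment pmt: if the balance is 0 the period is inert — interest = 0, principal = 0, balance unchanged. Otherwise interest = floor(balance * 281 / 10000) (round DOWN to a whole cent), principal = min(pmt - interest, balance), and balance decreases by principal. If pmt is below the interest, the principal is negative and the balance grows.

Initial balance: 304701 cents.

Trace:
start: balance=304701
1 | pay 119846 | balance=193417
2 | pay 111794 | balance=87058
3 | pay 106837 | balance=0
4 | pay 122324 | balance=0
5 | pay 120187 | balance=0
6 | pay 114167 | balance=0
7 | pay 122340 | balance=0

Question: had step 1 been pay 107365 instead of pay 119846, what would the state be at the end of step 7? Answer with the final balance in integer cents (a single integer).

0

(re-executing from step 1 with the substitution; state before step 1: balance=304701)
1 | pay 107365 | balance=205898
2 | pay 111794 | balance=99889
3 | pay 106837 | balance=0
4 | pay 122324 | balance=0
5 | pay 120187 | balance=0
6 | pay 114167 | balance=0
7 | pay 122340 | balance=0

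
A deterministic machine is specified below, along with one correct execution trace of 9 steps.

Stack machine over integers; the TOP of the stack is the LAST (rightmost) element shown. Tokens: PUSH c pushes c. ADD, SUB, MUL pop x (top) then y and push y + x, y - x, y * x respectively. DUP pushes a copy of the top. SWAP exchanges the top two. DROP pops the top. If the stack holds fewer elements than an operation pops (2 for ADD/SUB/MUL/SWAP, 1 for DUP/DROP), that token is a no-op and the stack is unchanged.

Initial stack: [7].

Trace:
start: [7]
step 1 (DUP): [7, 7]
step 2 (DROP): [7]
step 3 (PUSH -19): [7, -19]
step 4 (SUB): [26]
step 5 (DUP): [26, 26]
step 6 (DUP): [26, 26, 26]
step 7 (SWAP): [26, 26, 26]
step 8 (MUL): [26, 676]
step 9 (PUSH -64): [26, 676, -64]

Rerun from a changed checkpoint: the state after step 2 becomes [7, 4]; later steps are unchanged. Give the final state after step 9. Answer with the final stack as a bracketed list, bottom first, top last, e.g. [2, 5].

state after step 2 := [7, 4]
step 3 (PUSH -19): [7, 4, -19]
step 4 (SUB): [7, 23]
step 5 (DUP): [7, 23, 23]
step 6 (DUP): [7, 23, 23, 23]
step 7 (SWAP): [7, 23, 23, 23]
step 8 (MUL): [7, 23, 529]
step 9 (PUSH -64): [7, 23, 529, -64]

[7, 23, 529, -64]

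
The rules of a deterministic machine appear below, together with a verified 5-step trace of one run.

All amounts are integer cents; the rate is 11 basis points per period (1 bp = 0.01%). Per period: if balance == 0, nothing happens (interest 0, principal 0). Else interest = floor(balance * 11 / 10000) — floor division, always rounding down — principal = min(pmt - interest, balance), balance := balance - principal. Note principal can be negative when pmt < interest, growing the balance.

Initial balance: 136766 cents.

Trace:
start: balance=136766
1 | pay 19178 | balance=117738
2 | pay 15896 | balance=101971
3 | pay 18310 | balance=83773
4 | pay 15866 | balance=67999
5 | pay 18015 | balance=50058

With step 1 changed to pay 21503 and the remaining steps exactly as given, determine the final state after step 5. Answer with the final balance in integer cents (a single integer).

(re-executing from step 1 with the substitution; state before step 1: balance=136766)
1 | pay 21503 | balance=115413
2 | pay 15896 | balance=99643
3 | pay 18310 | balance=81442
4 | pay 15866 | balance=65665
5 | pay 18015 | balance=47722

47722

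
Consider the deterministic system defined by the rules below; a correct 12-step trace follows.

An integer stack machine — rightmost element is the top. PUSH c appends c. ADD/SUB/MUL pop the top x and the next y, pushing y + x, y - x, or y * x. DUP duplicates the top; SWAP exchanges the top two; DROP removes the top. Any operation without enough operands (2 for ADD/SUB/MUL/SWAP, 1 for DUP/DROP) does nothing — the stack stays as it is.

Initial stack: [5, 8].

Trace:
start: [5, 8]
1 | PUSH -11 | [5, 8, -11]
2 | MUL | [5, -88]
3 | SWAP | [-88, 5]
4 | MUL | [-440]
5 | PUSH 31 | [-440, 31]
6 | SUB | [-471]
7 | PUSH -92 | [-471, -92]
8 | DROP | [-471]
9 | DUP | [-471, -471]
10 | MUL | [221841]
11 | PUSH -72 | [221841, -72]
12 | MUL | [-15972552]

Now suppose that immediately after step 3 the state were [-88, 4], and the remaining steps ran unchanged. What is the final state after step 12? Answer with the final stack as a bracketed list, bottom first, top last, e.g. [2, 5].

state after step 3 := [-88, 4]
4 | MUL | [-352]
5 | PUSH 31 | [-352, 31]
6 | SUB | [-383]
7 | PUSH -92 | [-383, -92]
8 | DROP | [-383]
9 | DUP | [-383, -383]
10 | MUL | [146689]
11 | PUSH -72 | [146689, -72]
12 | MUL | [-10561608]

[-10561608]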